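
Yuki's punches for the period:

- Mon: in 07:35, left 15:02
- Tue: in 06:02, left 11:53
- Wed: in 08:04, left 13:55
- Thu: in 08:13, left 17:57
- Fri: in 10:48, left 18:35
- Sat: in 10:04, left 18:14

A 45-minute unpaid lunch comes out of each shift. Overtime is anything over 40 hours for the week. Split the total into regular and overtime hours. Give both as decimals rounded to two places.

Mon: 07:35–15:02 = 7 h 27 min; less 45 min break → 6 h 42 min
Tue: 06:02–11:53 = 5 h 51 min; less 45 min break → 5 h 6 min
Wed: 08:04–13:55 = 5 h 51 min; less 45 min break → 5 h 6 min
Thu: 08:13–17:57 = 9 h 44 min; less 45 min break → 8 h 59 min
Fri: 10:48–18:35 = 7 h 47 min; less 45 min break → 7 h 2 min
Sat: 10:04–18:14 = 8 h 10 min; less 45 min break → 7 h 25 min
Total worked: 40 h 20 min = 40.33 h.
Threshold 40 h → overtime 0 h 20 min, regular 40 h 0 min.

Regular 40.00 hours, overtime 0.33 hours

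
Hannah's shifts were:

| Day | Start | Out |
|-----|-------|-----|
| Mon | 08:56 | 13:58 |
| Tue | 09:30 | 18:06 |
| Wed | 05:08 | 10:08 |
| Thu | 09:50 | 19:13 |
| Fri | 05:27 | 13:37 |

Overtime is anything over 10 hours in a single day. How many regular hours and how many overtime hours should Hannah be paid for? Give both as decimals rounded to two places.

Regular 36.18 hours, overtime 0.00 hours

Mon: 08:56–13:58 = 5 h 2 min
Tue: 09:30–18:06 = 8 h 36 min
Wed: 05:08–10:08 = 5 h 0 min
Thu: 09:50–19:13 = 9 h 23 min
Fri: 05:27–13:37 = 8 h 10 min
Mon reg 5 h 2 min / OT 0 h 0 min; Tue reg 8 h 36 min / OT 0 h 0 min; Wed reg 5 h 0 min / OT 0 h 0 min; Thu reg 9 h 23 min / OT 0 h 0 min; Fri reg 8 h 10 min / OT 0 h 0 min.
Totals: regular 36 h 11 min, overtime 0 h 0 min.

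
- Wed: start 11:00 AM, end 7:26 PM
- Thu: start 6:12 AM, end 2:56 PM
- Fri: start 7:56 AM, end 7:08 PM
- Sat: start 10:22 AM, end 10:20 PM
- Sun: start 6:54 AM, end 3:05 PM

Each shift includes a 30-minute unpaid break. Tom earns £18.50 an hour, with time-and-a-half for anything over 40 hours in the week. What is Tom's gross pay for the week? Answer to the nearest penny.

£906.96

Wed: 11:00 AM–7:26 PM = 8 h 26 min; less 30 min break → 7 h 56 min
Thu: 6:12 AM–2:56 PM = 8 h 44 min; less 30 min break → 8 h 14 min
Fri: 7:56 AM–7:08 PM = 11 h 12 min; less 30 min break → 10 h 42 min
Sat: 10:22 AM–10:20 PM = 11 h 58 min; less 30 min break → 11 h 28 min
Sun: 6:54 AM–3:05 PM = 8 h 11 min; less 30 min break → 7 h 41 min
Total worked: 46 h 1 min = 2761 min.
Regular 40 h 0 min = 2400 min at £18.50/h; overtime 6 h 1 min = 361 min at £27.75/h.
Pay = (2400 × £18.50 + 361 × £27.75) ÷ 60 = £906.96.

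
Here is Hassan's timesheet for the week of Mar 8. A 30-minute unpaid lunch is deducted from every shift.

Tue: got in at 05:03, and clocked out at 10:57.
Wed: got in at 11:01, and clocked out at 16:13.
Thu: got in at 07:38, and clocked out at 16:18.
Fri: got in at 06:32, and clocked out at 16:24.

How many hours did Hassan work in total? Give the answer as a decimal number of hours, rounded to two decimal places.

Tue: 05:03–10:57 = 5 h 54 min; less 30 min break → 5 h 24 min
Wed: 11:01–16:13 = 5 h 12 min; less 30 min break → 4 h 42 min
Thu: 07:38–16:18 = 8 h 40 min; less 30 min break → 8 h 10 min
Fri: 06:32–16:24 = 9 h 52 min; less 30 min break → 9 h 22 min
Total: 5 h 24 min + 4 h 42 min + 8 h 10 min + 9 h 22 min = 27 h 38 min.

27.63 hours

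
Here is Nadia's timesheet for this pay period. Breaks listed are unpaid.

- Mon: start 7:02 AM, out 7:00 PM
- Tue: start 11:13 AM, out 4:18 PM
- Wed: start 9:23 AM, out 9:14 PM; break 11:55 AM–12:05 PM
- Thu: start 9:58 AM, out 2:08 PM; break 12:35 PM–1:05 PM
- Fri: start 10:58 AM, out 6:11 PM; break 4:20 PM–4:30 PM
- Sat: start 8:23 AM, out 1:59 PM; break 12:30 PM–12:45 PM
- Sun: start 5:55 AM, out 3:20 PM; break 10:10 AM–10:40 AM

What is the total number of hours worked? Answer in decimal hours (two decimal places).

53.72 hours

Mon: 7:02 AM–7:00 PM = 11 h 58 min
Tue: 11:13 AM–4:18 PM = 5 h 5 min
Wed: 9:23 AM–9:14 PM = 11 h 51 min; less 10 min break → 11 h 41 min
Thu: 9:58 AM–2:08 PM = 4 h 10 min; less 30 min break → 3 h 40 min
Fri: 10:58 AM–6:11 PM = 7 h 13 min; less 10 min break → 7 h 3 min
Sat: 8:23 AM–1:59 PM = 5 h 36 min; less 15 min break → 5 h 21 min
Sun: 5:55 AM–3:20 PM = 9 h 25 min; less 30 min break → 8 h 55 min
Total: 11 h 58 min + 5 h 5 min + 11 h 41 min + 3 h 40 min + 7 h 3 min + 5 h 21 min + 8 h 55 min = 53 h 43 min.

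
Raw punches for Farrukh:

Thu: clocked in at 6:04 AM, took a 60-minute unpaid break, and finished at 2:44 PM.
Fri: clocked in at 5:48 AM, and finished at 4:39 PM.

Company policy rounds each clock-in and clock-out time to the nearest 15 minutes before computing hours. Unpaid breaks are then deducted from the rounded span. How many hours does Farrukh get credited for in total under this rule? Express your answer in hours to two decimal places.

Thu: in 6:04 AM→6:00 AM, out 2:44 PM→2:45 PM; 8 h 45 min − 60 min = 7 h 45 min
Fri: in 5:48 AM→5:45 AM, out 4:39 PM→4:45 PM; 11 h 0 min
Total credited: 18 h 45 min.

18.75 hours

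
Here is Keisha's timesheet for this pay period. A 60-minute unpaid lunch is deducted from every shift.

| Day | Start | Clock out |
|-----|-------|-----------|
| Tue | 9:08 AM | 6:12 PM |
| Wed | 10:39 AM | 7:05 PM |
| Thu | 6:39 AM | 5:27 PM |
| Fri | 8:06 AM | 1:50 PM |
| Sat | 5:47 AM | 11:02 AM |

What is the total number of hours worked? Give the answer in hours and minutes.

Tue: 9:08 AM–6:12 PM = 9 h 4 min; less 60 min break → 8 h 4 min
Wed: 10:39 AM–7:05 PM = 8 h 26 min; less 60 min break → 7 h 26 min
Thu: 6:39 AM–5:27 PM = 10 h 48 min; less 60 min break → 9 h 48 min
Fri: 8:06 AM–1:50 PM = 5 h 44 min; less 60 min break → 4 h 44 min
Sat: 5:47 AM–11:02 AM = 5 h 15 min; less 60 min break → 4 h 15 min
Total: 8 h 4 min + 7 h 26 min + 9 h 48 min + 4 h 44 min + 4 h 15 min = 34 h 17 min.

34 h 17 min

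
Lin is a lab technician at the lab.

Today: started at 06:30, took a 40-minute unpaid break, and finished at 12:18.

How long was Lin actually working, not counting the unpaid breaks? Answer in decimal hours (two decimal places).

5.13 hours

Today: 06:30–12:18 = 5 h 48 min; less 40 min break → 5 h 8 min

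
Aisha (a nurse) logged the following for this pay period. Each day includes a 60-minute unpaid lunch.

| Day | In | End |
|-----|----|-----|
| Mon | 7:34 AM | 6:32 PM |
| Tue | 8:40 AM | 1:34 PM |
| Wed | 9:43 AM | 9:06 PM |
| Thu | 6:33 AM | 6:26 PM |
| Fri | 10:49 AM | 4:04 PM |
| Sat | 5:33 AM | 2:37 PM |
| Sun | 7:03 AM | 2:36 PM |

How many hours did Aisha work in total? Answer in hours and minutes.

54 h 0 min

Mon: 7:34 AM–6:32 PM = 10 h 58 min; less 60 min break → 9 h 58 min
Tue: 8:40 AM–1:34 PM = 4 h 54 min; less 60 min break → 3 h 54 min
Wed: 9:43 AM–9:06 PM = 11 h 23 min; less 60 min break → 10 h 23 min
Thu: 6:33 AM–6:26 PM = 11 h 53 min; less 60 min break → 10 h 53 min
Fri: 10:49 AM–4:04 PM = 5 h 15 min; less 60 min break → 4 h 15 min
Sat: 5:33 AM–2:37 PM = 9 h 4 min; less 60 min break → 8 h 4 min
Sun: 7:03 AM–2:36 PM = 7 h 33 min; less 60 min break → 6 h 33 min
Total: 9 h 58 min + 3 h 54 min + 10 h 23 min + 10 h 53 min + 4 h 15 min + 8 h 4 min + 6 h 33 min = 54 h 0 min.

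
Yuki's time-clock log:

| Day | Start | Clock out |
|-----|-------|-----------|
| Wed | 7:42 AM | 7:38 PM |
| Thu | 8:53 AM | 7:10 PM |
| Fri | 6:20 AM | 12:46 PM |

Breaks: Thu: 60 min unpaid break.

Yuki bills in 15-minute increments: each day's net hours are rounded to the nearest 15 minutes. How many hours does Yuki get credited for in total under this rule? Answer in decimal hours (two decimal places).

Wed: 7:42 AM–7:38 PM = 11 h 56 min → rounds to 12 h 0 min
Thu: 8:53 AM–7:10 PM = 10 h 17 min − 60 min = 9 h 17 min → rounds to 9 h 15 min
Fri: 6:20 AM–12:46 PM = 6 h 26 min → rounds to 6 h 30 min
Total credited: 27 h 45 min.

27.75 hours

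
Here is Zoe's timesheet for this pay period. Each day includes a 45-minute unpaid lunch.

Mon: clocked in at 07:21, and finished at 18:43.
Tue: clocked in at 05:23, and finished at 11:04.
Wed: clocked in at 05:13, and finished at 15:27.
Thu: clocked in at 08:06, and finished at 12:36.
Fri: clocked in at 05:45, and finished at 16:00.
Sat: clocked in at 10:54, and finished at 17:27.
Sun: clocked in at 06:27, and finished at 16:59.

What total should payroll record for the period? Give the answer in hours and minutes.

53 h 52 min

Mon: 07:21–18:43 = 11 h 22 min; less 45 min break → 10 h 37 min
Tue: 05:23–11:04 = 5 h 41 min; less 45 min break → 4 h 56 min
Wed: 05:13–15:27 = 10 h 14 min; less 45 min break → 9 h 29 min
Thu: 08:06–12:36 = 4 h 30 min; less 45 min break → 3 h 45 min
Fri: 05:45–16:00 = 10 h 15 min; less 45 min break → 9 h 30 min
Sat: 10:54–17:27 = 6 h 33 min; less 45 min break → 5 h 48 min
Sun: 06:27–16:59 = 10 h 32 min; less 45 min break → 9 h 47 min
Total: 10 h 37 min + 4 h 56 min + 9 h 29 min + 3 h 45 min + 9 h 30 min + 5 h 48 min + 9 h 47 min = 53 h 52 min.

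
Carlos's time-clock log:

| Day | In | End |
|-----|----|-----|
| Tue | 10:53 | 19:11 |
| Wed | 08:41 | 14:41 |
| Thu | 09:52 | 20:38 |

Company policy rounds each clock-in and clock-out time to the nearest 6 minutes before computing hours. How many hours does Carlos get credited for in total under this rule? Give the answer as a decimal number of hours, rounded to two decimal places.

25.00 hours

Tue: in 10:53→10:54, out 19:11→19:12; 8 h 18 min
Wed: in 08:41→08:42, out 14:41→14:42; 6 h 0 min
Thu: in 09:52→09:54, out 20:38→20:36; 10 h 42 min
Total credited: 25 h 0 min.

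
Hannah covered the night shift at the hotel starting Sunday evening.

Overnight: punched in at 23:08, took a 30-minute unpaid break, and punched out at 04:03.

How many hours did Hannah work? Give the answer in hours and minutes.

Overnight: 23:08 → midnight = 0 h 52 min; midnight → 04:03 = 4 h 3 min; span 4 h 55 min; less 30 min break → 4 h 25 min

4 h 25 min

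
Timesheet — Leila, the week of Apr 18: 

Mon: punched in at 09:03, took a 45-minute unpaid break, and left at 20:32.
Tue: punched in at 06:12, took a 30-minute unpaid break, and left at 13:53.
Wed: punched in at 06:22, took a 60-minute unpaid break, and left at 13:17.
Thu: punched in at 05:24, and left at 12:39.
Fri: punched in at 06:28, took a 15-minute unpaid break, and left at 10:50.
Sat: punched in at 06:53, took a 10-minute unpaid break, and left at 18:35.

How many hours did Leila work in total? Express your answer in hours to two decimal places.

Mon: 09:03–20:32 = 11 h 29 min; less 45 min break → 10 h 44 min
Tue: 06:12–13:53 = 7 h 41 min; less 30 min break → 7 h 11 min
Wed: 06:22–13:17 = 6 h 55 min; less 60 min break → 5 h 55 min
Thu: 05:24–12:39 = 7 h 15 min
Fri: 06:28–10:50 = 4 h 22 min; less 15 min break → 4 h 7 min
Sat: 06:53–18:35 = 11 h 42 min; less 10 min break → 11 h 32 min
Total: 10 h 44 min + 7 h 11 min + 5 h 55 min + 7 h 15 min + 4 h 7 min + 11 h 32 min = 46 h 44 min.

46.73 hours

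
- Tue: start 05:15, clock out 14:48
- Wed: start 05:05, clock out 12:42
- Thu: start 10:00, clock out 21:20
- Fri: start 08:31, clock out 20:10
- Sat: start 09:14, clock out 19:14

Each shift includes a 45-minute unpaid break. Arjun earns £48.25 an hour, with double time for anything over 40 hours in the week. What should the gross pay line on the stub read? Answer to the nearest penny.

£2547.60

Tue: 05:15–14:48 = 9 h 33 min; less 45 min break → 8 h 48 min
Wed: 05:05–12:42 = 7 h 37 min; less 45 min break → 6 h 52 min
Thu: 10:00–21:20 = 11 h 20 min; less 45 min break → 10 h 35 min
Fri: 08:31–20:10 = 11 h 39 min; less 45 min break → 10 h 54 min
Sat: 09:14–19:14 = 10 h 0 min; less 45 min break → 9 h 15 min
Total worked: 46 h 24 min = 2784 min.
Regular 40 h 0 min = 2400 min at £48.25/h; overtime 6 h 24 min = 384 min at £96.50/h.
Pay = (2400 × £48.25 + 384 × £96.50) ÷ 60 = £2547.60.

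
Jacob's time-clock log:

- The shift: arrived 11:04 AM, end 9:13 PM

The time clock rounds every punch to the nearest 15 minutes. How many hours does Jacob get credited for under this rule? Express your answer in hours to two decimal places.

10.25 hours

The shift: in 11:04 AM→11:00 AM, out 9:13 PM→9:15 PM; 10 h 15 min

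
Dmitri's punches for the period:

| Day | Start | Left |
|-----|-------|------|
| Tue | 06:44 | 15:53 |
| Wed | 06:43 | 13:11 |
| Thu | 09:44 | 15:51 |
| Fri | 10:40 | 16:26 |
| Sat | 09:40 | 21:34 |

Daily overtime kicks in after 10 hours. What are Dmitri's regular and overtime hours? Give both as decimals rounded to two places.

Regular 37.50 hours, overtime 1.90 hours

Tue: 06:44–15:53 = 9 h 9 min
Wed: 06:43–13:11 = 6 h 28 min
Thu: 09:44–15:51 = 6 h 7 min
Fri: 10:40–16:26 = 5 h 46 min
Sat: 09:40–21:34 = 11 h 54 min
Tue reg 9 h 9 min / OT 0 h 0 min; Wed reg 6 h 28 min / OT 0 h 0 min; Thu reg 6 h 7 min / OT 0 h 0 min; Fri reg 5 h 46 min / OT 0 h 0 min; Sat reg 10 h 0 min / OT 1 h 54 min.
Totals: regular 37 h 30 min, overtime 1 h 54 min.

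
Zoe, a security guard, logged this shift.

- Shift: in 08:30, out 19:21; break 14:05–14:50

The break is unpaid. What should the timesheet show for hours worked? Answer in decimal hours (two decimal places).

10.10 hours

Shift: 08:30–19:21 = 10 h 51 min; less 45 min break → 10 h 6 min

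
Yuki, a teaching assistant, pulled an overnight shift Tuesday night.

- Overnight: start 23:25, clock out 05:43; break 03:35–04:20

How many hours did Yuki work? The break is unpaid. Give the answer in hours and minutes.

5 h 33 min

Overnight: 23:25 → midnight = 0 h 35 min; midnight → 05:43 = 5 h 43 min; span 6 h 18 min; less 45 min break → 5 h 33 min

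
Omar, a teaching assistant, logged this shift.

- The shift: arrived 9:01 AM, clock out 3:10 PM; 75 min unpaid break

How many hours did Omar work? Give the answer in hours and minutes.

The shift: 9:01 AM–3:10 PM = 6 h 9 min; less 75 min break → 4 h 54 min

4 h 54 min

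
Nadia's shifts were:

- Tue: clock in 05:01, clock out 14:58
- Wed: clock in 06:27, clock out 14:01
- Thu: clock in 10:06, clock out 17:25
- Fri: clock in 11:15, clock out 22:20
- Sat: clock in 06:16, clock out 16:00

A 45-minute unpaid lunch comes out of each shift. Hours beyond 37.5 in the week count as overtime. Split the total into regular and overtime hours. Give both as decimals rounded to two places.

Regular 37.50 hours, overtime 4.40 hours

Tue: 05:01–14:58 = 9 h 57 min; less 45 min break → 9 h 12 min
Wed: 06:27–14:01 = 7 h 34 min; less 45 min break → 6 h 49 min
Thu: 10:06–17:25 = 7 h 19 min; less 45 min break → 6 h 34 min
Fri: 11:15–22:20 = 11 h 5 min; less 45 min break → 10 h 20 min
Sat: 06:16–16:00 = 9 h 44 min; less 45 min break → 8 h 59 min
Total worked: 41 h 54 min = 41.90 h.
Threshold 37.5 h → overtime 4 h 24 min, regular 37 h 30 min.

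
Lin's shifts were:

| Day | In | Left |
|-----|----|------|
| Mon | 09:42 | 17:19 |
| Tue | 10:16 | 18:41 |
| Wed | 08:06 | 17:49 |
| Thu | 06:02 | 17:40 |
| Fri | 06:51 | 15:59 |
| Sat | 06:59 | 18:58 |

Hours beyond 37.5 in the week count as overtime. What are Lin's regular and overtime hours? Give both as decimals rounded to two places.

Regular 37.50 hours, overtime 21.00 hours

Mon: 09:42–17:19 = 7 h 37 min
Tue: 10:16–18:41 = 8 h 25 min
Wed: 08:06–17:49 = 9 h 43 min
Thu: 06:02–17:40 = 11 h 38 min
Fri: 06:51–15:59 = 9 h 8 min
Sat: 06:59–18:58 = 11 h 59 min
Total worked: 58 h 30 min = 58.50 h.
Threshold 37.5 h → overtime 21 h 0 min, regular 37 h 30 min.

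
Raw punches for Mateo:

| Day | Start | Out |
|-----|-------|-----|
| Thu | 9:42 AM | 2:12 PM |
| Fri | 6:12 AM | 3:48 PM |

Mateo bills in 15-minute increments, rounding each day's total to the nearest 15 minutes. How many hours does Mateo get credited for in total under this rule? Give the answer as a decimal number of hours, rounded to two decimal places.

Thu: 9:42 AM–2:12 PM = 4 h 30 min → rounds to 4 h 30 min
Fri: 6:12 AM–3:48 PM = 9 h 36 min → rounds to 9 h 30 min
Total credited: 14 h 0 min.

14.00 hours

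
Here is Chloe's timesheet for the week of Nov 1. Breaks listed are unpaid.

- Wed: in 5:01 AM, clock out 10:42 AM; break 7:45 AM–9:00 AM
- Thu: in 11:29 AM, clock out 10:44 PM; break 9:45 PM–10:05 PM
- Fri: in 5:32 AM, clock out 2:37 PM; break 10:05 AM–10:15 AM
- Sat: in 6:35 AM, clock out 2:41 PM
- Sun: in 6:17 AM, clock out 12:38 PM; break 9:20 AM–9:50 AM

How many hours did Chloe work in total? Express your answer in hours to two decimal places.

Wed: 5:01 AM–10:42 AM = 5 h 41 min; less 75 min break → 4 h 26 min
Thu: 11:29 AM–10:44 PM = 11 h 15 min; less 20 min break → 10 h 55 min
Fri: 5:32 AM–2:37 PM = 9 h 5 min; less 10 min break → 8 h 55 min
Sat: 6:35 AM–2:41 PM = 8 h 6 min
Sun: 6:17 AM–12:38 PM = 6 h 21 min; less 30 min break → 5 h 51 min
Total: 4 h 26 min + 10 h 55 min + 8 h 55 min + 8 h 6 min + 5 h 51 min = 38 h 13 min.

38.22 hours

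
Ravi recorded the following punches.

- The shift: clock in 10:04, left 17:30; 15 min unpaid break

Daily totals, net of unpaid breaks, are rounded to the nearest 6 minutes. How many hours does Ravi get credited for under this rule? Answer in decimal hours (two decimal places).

7.20 hours

The shift: 10:04–17:30 = 7 h 26 min − 15 min = 7 h 11 min → rounds to 7 h 12 min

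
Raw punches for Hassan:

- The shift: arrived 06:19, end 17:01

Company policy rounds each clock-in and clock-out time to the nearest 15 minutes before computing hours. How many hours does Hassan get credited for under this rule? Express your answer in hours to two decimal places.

The shift: in 06:19→06:15, out 17:01→17:00; 10 h 45 min

10.75 hours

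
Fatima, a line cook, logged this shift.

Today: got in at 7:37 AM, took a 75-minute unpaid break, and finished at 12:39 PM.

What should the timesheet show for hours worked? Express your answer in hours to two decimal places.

3.78 hours

Today: 7:37 AM–12:39 PM = 5 h 2 min; less 75 min break → 3 h 47 min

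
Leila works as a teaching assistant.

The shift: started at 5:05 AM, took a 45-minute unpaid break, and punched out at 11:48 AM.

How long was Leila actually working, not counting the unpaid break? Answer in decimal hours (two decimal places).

5.97 hours

The shift: 5:05 AM–11:48 AM = 6 h 43 min; less 45 min break → 5 h 58 min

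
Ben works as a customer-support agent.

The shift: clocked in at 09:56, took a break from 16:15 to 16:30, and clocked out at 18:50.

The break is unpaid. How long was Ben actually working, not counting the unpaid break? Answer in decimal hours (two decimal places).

The shift: 09:56–18:50 = 8 h 54 min; less 15 min break → 8 h 39 min

8.65 hours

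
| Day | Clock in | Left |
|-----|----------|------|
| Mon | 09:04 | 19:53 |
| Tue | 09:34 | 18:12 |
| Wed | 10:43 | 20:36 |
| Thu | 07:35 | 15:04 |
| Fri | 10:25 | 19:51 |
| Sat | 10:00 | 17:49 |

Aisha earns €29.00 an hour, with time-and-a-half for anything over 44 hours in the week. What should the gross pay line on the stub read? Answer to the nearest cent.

Mon: 09:04–19:53 = 10 h 49 min
Tue: 09:34–18:12 = 8 h 38 min
Wed: 10:43–20:36 = 9 h 53 min
Thu: 07:35–15:04 = 7 h 29 min
Fri: 10:25–19:51 = 9 h 26 min
Sat: 10:00–17:49 = 7 h 49 min
Total worked: 54 h 4 min = 3244 min.
Regular 44 h 0 min = 2640 min at €29.00/h; overtime 10 h 4 min = 604 min at €43.50/h.
Pay = (2640 × €29.00 + 604 × €43.50) ÷ 60 = €1713.90.

€1713.90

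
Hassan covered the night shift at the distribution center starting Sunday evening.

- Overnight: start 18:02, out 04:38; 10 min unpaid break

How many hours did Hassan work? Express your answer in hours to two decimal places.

Overnight: 18:02 → midnight = 5 h 58 min; midnight → 04:38 = 4 h 38 min; span 10 h 36 min; less 10 min break → 10 h 26 min

10.43 hours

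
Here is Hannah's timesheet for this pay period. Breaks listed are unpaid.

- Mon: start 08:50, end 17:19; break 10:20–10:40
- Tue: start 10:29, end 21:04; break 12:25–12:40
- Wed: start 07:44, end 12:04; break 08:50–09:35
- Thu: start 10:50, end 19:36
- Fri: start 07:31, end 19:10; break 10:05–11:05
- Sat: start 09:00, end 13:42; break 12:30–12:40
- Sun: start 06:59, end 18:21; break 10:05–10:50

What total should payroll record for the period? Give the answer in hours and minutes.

56 h 38 min

Mon: 08:50–17:19 = 8 h 29 min; less 20 min break → 8 h 9 min
Tue: 10:29–21:04 = 10 h 35 min; less 15 min break → 10 h 20 min
Wed: 07:44–12:04 = 4 h 20 min; less 45 min break → 3 h 35 min
Thu: 10:50–19:36 = 8 h 46 min
Fri: 07:31–19:10 = 11 h 39 min; less 60 min break → 10 h 39 min
Sat: 09:00–13:42 = 4 h 42 min; less 10 min break → 4 h 32 min
Sun: 06:59–18:21 = 11 h 22 min; less 45 min break → 10 h 37 min
Total: 8 h 9 min + 10 h 20 min + 3 h 35 min + 8 h 46 min + 10 h 39 min + 4 h 32 min + 10 h 37 min = 56 h 38 min.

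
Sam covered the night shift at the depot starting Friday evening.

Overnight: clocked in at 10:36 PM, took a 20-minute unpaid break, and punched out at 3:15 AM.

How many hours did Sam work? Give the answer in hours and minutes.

Overnight: 10:36 PM → midnight = 1 h 24 min; midnight → 3:15 AM = 3 h 15 min; span 4 h 39 min; less 20 min break → 4 h 19 min

4 h 19 min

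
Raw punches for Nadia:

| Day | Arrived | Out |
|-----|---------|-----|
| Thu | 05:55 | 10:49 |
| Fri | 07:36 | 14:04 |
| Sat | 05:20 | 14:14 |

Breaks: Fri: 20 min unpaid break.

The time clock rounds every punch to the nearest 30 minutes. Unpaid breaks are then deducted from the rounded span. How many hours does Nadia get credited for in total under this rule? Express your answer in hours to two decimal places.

19.67 hours

Thu: in 05:55→06:00, out 10:49→11:00; 5 h 0 min
Fri: in 07:36→07:30, out 14:04→14:00; 6 h 30 min − 20 min = 6 h 10 min
Sat: in 05:20→05:30, out 14:14→14:00; 8 h 30 min
Total credited: 19 h 40 min.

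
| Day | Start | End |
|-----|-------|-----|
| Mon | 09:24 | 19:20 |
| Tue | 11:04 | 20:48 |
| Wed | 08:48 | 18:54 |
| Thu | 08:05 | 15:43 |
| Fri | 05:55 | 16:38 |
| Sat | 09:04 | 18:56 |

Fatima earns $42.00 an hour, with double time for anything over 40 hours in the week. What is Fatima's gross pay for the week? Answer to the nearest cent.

Mon: 09:24–19:20 = 9 h 56 min
Tue: 11:04–20:48 = 9 h 44 min
Wed: 08:48–18:54 = 10 h 6 min
Thu: 08:05–15:43 = 7 h 38 min
Fri: 05:55–16:38 = 10 h 43 min
Sat: 09:04–18:56 = 9 h 52 min
Total worked: 57 h 59 min = 3479 min.
Regular 40 h 0 min = 2400 min at $42.00/h; overtime 17 h 59 min = 1079 min at $84.00/h.
Pay = (2400 × $42.00 + 1079 × $84.00) ÷ 60 = $3190.60.

$3190.60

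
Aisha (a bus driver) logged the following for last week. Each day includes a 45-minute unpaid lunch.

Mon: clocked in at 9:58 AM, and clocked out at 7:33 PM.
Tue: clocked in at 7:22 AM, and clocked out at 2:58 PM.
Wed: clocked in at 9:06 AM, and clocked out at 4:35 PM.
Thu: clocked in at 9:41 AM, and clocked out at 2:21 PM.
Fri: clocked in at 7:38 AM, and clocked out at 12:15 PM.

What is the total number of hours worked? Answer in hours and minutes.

30 h 12 min

Mon: 9:58 AM–7:33 PM = 9 h 35 min; less 45 min break → 8 h 50 min
Tue: 7:22 AM–2:58 PM = 7 h 36 min; less 45 min break → 6 h 51 min
Wed: 9:06 AM–4:35 PM = 7 h 29 min; less 45 min break → 6 h 44 min
Thu: 9:41 AM–2:21 PM = 4 h 40 min; less 45 min break → 3 h 55 min
Fri: 7:38 AM–12:15 PM = 4 h 37 min; less 45 min break → 3 h 52 min
Total: 8 h 50 min + 6 h 51 min + 6 h 44 min + 3 h 55 min + 3 h 52 min = 30 h 12 min.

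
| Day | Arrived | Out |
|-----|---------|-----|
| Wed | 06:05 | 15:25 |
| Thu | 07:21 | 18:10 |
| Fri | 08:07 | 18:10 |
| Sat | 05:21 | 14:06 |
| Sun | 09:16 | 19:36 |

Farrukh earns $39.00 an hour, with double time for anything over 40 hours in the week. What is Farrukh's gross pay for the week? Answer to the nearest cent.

$2284.10

Wed: 06:05–15:25 = 9 h 20 min
Thu: 07:21–18:10 = 10 h 49 min
Fri: 08:07–18:10 = 10 h 3 min
Sat: 05:21–14:06 = 8 h 45 min
Sun: 09:16–19:36 = 10 h 20 min
Total worked: 49 h 17 min = 2957 min.
Regular 40 h 0 min = 2400 min at $39.00/h; overtime 9 h 17 min = 557 min at $78.00/h.
Pay = (2400 × $39.00 + 557 × $78.00) ÷ 60 = $2284.10.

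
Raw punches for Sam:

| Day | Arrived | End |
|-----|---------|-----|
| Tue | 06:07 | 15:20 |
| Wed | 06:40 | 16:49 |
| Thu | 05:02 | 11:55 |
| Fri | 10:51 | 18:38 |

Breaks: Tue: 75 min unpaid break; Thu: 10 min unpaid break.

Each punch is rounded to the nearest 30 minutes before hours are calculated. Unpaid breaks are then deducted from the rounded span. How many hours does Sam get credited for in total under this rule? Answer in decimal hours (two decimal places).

Tue: in 06:07→06:00, out 15:20→15:30; 9 h 30 min − 75 min = 8 h 15 min
Wed: in 06:40→06:30, out 16:49→17:00; 10 h 30 min
Thu: in 05:02→05:00, out 11:55→12:00; 7 h 0 min − 10 min = 6 h 50 min
Fri: in 10:51→11:00, out 18:38→18:30; 7 h 30 min
Total credited: 33 h 5 min.

33.08 hours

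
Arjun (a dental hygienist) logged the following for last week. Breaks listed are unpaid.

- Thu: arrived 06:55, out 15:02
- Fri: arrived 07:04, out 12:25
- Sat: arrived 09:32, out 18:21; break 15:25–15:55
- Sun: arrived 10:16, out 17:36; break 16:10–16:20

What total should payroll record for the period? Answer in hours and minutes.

Thu: 06:55–15:02 = 8 h 7 min
Fri: 07:04–12:25 = 5 h 21 min
Sat: 09:32–18:21 = 8 h 49 min; less 30 min break → 8 h 19 min
Sun: 10:16–17:36 = 7 h 20 min; less 10 min break → 7 h 10 min
Total: 8 h 7 min + 5 h 21 min + 8 h 19 min + 7 h 10 min = 28 h 57 min.

28 h 57 min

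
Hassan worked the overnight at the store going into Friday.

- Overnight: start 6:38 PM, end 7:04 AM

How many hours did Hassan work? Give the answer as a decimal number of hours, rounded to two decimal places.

12.43 hours

Overnight: 6:38 PM → midnight = 5 h 22 min; midnight → 7:04 AM = 7 h 4 min; span 12 h 26 min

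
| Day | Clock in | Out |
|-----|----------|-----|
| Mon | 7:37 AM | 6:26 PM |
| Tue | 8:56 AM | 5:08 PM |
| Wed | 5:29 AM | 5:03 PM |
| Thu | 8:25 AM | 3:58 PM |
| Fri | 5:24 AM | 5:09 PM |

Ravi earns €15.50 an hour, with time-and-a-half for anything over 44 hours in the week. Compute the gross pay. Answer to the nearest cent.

€818.79

Mon: 7:37 AM–6:26 PM = 10 h 49 min
Tue: 8:56 AM–5:08 PM = 8 h 12 min
Wed: 5:29 AM–5:03 PM = 11 h 34 min
Thu: 8:25 AM–3:58 PM = 7 h 33 min
Fri: 5:24 AM–5:09 PM = 11 h 45 min
Total worked: 49 h 53 min = 2993 min.
Regular 44 h 0 min = 2640 min at €15.50/h; overtime 5 h 53 min = 353 min at €23.25/h.
Pay = (2640 × €15.50 + 353 × €23.25) ÷ 60 = €818.79.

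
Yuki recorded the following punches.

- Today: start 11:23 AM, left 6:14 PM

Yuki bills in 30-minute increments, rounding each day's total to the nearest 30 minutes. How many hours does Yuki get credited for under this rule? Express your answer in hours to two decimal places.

7.00 hours

Today: 11:23 AM–6:14 PM = 6 h 51 min → rounds to 7 h 0 min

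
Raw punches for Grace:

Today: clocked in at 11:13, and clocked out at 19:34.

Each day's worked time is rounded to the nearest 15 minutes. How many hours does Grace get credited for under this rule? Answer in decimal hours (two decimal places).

Today: 11:13–19:34 = 8 h 21 min → rounds to 8 h 15 min

8.25 hours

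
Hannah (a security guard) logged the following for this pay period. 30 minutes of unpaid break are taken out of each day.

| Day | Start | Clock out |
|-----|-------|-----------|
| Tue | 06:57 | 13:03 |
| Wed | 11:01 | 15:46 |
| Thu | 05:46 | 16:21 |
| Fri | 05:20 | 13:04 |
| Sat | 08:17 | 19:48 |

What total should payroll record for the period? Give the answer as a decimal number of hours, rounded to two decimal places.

Tue: 06:57–13:03 = 6 h 6 min; less 30 min break → 5 h 36 min
Wed: 11:01–15:46 = 4 h 45 min; less 30 min break → 4 h 15 min
Thu: 05:46–16:21 = 10 h 35 min; less 30 min break → 10 h 5 min
Fri: 05:20–13:04 = 7 h 44 min; less 30 min break → 7 h 14 min
Sat: 08:17–19:48 = 11 h 31 min; less 30 min break → 11 h 1 min
Total: 5 h 36 min + 4 h 15 min + 10 h 5 min + 7 h 14 min + 11 h 1 min = 38 h 11 min.

38.18 hours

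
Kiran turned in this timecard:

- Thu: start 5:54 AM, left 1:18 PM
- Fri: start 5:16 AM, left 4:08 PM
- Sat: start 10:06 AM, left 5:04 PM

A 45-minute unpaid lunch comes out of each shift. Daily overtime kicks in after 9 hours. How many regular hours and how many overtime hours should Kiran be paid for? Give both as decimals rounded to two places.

Regular 21.87 hours, overtime 1.12 hours

Thu: 5:54 AM–1:18 PM = 7 h 24 min; less 45 min break → 6 h 39 min
Fri: 5:16 AM–4:08 PM = 10 h 52 min; less 45 min break → 10 h 7 min
Sat: 10:06 AM–5:04 PM = 6 h 58 min; less 45 min break → 6 h 13 min
Thu reg 6 h 39 min / OT 0 h 0 min; Fri reg 9 h 0 min / OT 1 h 7 min; Sat reg 6 h 13 min / OT 0 h 0 min.
Totals: regular 21 h 52 min, overtime 1 h 7 min.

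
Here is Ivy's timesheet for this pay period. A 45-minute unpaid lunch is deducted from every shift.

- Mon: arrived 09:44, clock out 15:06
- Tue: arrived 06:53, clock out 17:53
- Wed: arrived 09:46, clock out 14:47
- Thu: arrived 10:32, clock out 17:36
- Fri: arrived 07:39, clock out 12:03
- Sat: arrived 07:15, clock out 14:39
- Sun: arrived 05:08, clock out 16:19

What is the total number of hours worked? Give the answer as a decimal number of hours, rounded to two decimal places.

46.18 hours

Mon: 09:44–15:06 = 5 h 22 min; less 45 min break → 4 h 37 min
Tue: 06:53–17:53 = 11 h 0 min; less 45 min break → 10 h 15 min
Wed: 09:46–14:47 = 5 h 1 min; less 45 min break → 4 h 16 min
Thu: 10:32–17:36 = 7 h 4 min; less 45 min break → 6 h 19 min
Fri: 07:39–12:03 = 4 h 24 min; less 45 min break → 3 h 39 min
Sat: 07:15–14:39 = 7 h 24 min; less 45 min break → 6 h 39 min
Sun: 05:08–16:19 = 11 h 11 min; less 45 min break → 10 h 26 min
Total: 4 h 37 min + 10 h 15 min + 4 h 16 min + 6 h 19 min + 3 h 39 min + 6 h 39 min + 10 h 26 min = 46 h 11 min.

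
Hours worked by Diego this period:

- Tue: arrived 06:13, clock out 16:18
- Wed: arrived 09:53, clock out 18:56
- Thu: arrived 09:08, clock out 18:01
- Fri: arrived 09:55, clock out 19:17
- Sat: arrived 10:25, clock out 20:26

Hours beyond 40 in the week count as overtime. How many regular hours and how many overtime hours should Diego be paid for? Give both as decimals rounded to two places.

Tue: 06:13–16:18 = 10 h 5 min
Wed: 09:53–18:56 = 9 h 3 min
Thu: 09:08–18:01 = 8 h 53 min
Fri: 09:55–19:17 = 9 h 22 min
Sat: 10:25–20:26 = 10 h 1 min
Total worked: 47 h 24 min = 47.40 h.
Threshold 40 h → overtime 7 h 24 min, regular 40 h 0 min.

Regular 40.00 hours, overtime 7.40 hours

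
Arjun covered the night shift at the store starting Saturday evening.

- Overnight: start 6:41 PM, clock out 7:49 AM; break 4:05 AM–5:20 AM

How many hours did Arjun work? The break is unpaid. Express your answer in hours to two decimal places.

Overnight: 6:41 PM → midnight = 5 h 19 min; midnight → 7:49 AM = 7 h 49 min; span 13 h 8 min; less 75 min break → 11 h 53 min

11.88 hours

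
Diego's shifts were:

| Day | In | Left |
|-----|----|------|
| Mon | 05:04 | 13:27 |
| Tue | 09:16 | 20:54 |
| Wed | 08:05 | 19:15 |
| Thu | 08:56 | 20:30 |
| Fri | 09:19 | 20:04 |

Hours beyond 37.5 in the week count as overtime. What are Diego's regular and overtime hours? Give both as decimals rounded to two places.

Regular 37.50 hours, overtime 16.00 hours

Mon: 05:04–13:27 = 8 h 23 min
Tue: 09:16–20:54 = 11 h 38 min
Wed: 08:05–19:15 = 11 h 10 min
Thu: 08:56–20:30 = 11 h 34 min
Fri: 09:19–20:04 = 10 h 45 min
Total worked: 53 h 30 min = 53.50 h.
Threshold 37.5 h → overtime 16 h 0 min, regular 37 h 30 min.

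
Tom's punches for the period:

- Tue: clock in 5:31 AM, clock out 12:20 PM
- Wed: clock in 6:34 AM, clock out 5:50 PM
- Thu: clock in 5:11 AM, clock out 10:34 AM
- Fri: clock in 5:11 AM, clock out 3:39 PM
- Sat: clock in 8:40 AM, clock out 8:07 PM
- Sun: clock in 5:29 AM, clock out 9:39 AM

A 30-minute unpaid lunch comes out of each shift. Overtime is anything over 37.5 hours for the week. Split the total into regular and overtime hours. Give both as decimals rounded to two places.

Regular 37.50 hours, overtime 9.05 hours

Tue: 5:31 AM–12:20 PM = 6 h 49 min; less 30 min break → 6 h 19 min
Wed: 6:34 AM–5:50 PM = 11 h 16 min; less 30 min break → 10 h 46 min
Thu: 5:11 AM–10:34 AM = 5 h 23 min; less 30 min break → 4 h 53 min
Fri: 5:11 AM–3:39 PM = 10 h 28 min; less 30 min break → 9 h 58 min
Sat: 8:40 AM–8:07 PM = 11 h 27 min; less 30 min break → 10 h 57 min
Sun: 5:29 AM–9:39 AM = 4 h 10 min; less 30 min break → 3 h 40 min
Total worked: 46 h 33 min = 46.55 h.
Threshold 37.5 h → overtime 9 h 3 min, regular 37 h 30 min.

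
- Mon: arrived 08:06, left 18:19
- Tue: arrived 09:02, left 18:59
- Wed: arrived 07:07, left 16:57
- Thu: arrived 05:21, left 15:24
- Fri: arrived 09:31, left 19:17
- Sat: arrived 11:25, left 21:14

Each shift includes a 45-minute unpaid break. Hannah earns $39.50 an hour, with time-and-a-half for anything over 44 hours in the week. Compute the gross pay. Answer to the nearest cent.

$2397.65

Mon: 08:06–18:19 = 10 h 13 min; less 45 min break → 9 h 28 min
Tue: 09:02–18:59 = 9 h 57 min; less 45 min break → 9 h 12 min
Wed: 07:07–16:57 = 9 h 50 min; less 45 min break → 9 h 5 min
Thu: 05:21–15:24 = 10 h 3 min; less 45 min break → 9 h 18 min
Fri: 09:31–19:17 = 9 h 46 min; less 45 min break → 9 h 1 min
Sat: 11:25–21:14 = 9 h 49 min; less 45 min break → 9 h 4 min
Total worked: 55 h 8 min = 3308 min.
Regular 44 h 0 min = 2640 min at $39.50/h; overtime 11 h 8 min = 668 min at $59.25/h.
Pay = (2640 × $39.50 + 668 × $59.25) ÷ 60 = $2397.65.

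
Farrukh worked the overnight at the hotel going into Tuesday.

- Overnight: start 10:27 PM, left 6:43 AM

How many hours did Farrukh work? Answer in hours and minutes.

8 h 16 min

Overnight: 10:27 PM → midnight = 1 h 33 min; midnight → 6:43 AM = 6 h 43 min; span 8 h 16 min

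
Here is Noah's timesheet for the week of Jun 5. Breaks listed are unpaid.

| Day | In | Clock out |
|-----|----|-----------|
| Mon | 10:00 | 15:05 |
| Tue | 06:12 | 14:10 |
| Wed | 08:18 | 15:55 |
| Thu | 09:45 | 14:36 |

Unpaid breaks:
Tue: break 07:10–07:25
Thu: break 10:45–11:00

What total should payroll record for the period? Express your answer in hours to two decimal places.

Mon: 10:00–15:05 = 5 h 5 min
Tue: 06:12–14:10 = 7 h 58 min; less 15 min break → 7 h 43 min
Wed: 08:18–15:55 = 7 h 37 min
Thu: 09:45–14:36 = 4 h 51 min; less 15 min break → 4 h 36 min
Total: 5 h 5 min + 7 h 43 min + 7 h 37 min + 4 h 36 min = 25 h 1 min.

25.02 hours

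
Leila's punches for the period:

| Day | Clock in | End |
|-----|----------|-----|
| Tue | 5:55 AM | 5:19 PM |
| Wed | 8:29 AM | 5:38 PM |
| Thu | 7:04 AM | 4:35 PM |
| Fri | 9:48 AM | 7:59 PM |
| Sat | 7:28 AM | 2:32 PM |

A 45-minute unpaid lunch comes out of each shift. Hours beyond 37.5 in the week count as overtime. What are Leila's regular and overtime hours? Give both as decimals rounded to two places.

Tue: 5:55 AM–5:19 PM = 11 h 24 min; less 45 min break → 10 h 39 min
Wed: 8:29 AM–5:38 PM = 9 h 9 min; less 45 min break → 8 h 24 min
Thu: 7:04 AM–4:35 PM = 9 h 31 min; less 45 min break → 8 h 46 min
Fri: 9:48 AM–7:59 PM = 10 h 11 min; less 45 min break → 9 h 26 min
Sat: 7:28 AM–2:32 PM = 7 h 4 min; less 45 min break → 6 h 19 min
Total worked: 43 h 34 min = 43.57 h.
Threshold 37.5 h → overtime 6 h 4 min, regular 37 h 30 min.

Regular 37.50 hours, overtime 6.07 hours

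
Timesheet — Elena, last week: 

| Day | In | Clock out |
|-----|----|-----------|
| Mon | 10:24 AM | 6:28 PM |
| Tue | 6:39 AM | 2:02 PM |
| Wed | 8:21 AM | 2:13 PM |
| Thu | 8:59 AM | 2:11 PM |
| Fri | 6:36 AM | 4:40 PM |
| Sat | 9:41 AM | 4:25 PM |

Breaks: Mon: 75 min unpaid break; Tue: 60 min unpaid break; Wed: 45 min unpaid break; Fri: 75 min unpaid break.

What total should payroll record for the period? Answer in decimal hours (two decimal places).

39.07 hours

Mon: 10:24 AM–6:28 PM = 8 h 4 min; less 75 min break → 6 h 49 min
Tue: 6:39 AM–2:02 PM = 7 h 23 min; less 60 min break → 6 h 23 min
Wed: 8:21 AM–2:13 PM = 5 h 52 min; less 45 min break → 5 h 7 min
Thu: 8:59 AM–2:11 PM = 5 h 12 min
Fri: 6:36 AM–4:40 PM = 10 h 4 min; less 75 min break → 8 h 49 min
Sat: 9:41 AM–4:25 PM = 6 h 44 min
Total: 6 h 49 min + 6 h 23 min + 5 h 7 min + 5 h 12 min + 8 h 49 min + 6 h 44 min = 39 h 4 min.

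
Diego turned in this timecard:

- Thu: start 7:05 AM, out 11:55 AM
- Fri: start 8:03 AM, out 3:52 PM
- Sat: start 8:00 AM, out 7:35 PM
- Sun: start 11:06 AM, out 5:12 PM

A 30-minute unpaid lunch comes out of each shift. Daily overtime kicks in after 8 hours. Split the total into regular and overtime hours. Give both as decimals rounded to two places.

Thu: 7:05 AM–11:55 AM = 4 h 50 min; less 30 min break → 4 h 20 min
Fri: 8:03 AM–3:52 PM = 7 h 49 min; less 30 min break → 7 h 19 min
Sat: 8:00 AM–7:35 PM = 11 h 35 min; less 30 min break → 11 h 5 min
Sun: 11:06 AM–5:12 PM = 6 h 6 min; less 30 min break → 5 h 36 min
Thu reg 4 h 20 min / OT 0 h 0 min; Fri reg 7 h 19 min / OT 0 h 0 min; Sat reg 8 h 0 min / OT 3 h 5 min; Sun reg 5 h 36 min / OT 0 h 0 min.
Totals: regular 25 h 15 min, overtime 3 h 5 min.

Regular 25.25 hours, overtime 3.08 hours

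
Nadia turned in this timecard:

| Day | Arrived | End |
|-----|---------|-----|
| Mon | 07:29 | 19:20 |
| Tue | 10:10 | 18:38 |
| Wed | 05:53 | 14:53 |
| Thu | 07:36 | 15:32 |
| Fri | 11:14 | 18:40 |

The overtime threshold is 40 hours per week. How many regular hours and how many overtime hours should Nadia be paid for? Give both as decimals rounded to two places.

Mon: 07:29–19:20 = 11 h 51 min
Tue: 10:10–18:38 = 8 h 28 min
Wed: 05:53–14:53 = 9 h 0 min
Thu: 07:36–15:32 = 7 h 56 min
Fri: 11:14–18:40 = 7 h 26 min
Total worked: 44 h 41 min = 44.68 h.
Threshold 40 h → overtime 4 h 41 min, regular 40 h 0 min.

Regular 40.00 hours, overtime 4.68 hours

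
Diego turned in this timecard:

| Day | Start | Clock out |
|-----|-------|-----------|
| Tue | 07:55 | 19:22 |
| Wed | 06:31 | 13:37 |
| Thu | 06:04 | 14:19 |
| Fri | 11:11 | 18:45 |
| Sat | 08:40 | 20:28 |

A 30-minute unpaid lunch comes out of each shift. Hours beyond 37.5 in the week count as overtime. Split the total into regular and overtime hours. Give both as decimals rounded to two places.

Regular 37.50 hours, overtime 6.17 hours

Tue: 07:55–19:22 = 11 h 27 min; less 30 min break → 10 h 57 min
Wed: 06:31–13:37 = 7 h 6 min; less 30 min break → 6 h 36 min
Thu: 06:04–14:19 = 8 h 15 min; less 30 min break → 7 h 45 min
Fri: 11:11–18:45 = 7 h 34 min; less 30 min break → 7 h 4 min
Sat: 08:40–20:28 = 11 h 48 min; less 30 min break → 11 h 18 min
Total worked: 43 h 40 min = 43.67 h.
Threshold 37.5 h → overtime 6 h 10 min, regular 37 h 30 min.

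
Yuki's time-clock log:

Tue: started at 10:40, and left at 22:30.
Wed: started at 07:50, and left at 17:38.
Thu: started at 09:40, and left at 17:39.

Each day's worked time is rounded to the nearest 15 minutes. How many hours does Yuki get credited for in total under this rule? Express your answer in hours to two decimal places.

Tue: 10:40–22:30 = 11 h 50 min → rounds to 11 h 45 min
Wed: 07:50–17:38 = 9 h 48 min → rounds to 9 h 45 min
Thu: 09:40–17:39 = 7 h 59 min → rounds to 8 h 0 min
Total credited: 29 h 30 min.

29.50 hours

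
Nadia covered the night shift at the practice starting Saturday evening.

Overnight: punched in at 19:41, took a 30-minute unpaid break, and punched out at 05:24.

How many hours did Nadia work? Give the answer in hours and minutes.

Overnight: 19:41 → midnight = 4 h 19 min; midnight → 05:24 = 5 h 24 min; span 9 h 43 min; less 30 min break → 9 h 13 min

9 h 13 min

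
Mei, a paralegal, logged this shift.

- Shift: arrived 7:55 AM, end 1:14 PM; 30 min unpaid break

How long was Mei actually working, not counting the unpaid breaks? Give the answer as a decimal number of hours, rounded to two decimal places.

4.82 hours

Shift: 7:55 AM–1:14 PM = 5 h 19 min; less 30 min break → 4 h 49 min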